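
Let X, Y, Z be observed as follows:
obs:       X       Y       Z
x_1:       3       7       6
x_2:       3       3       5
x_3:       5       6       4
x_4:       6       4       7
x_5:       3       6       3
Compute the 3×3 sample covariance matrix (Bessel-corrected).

Step 1 — column means:
  mean(X) = (3 + 3 + 5 + 6 + 3) / 5 = 20/5 = 4
  mean(Y) = (7 + 3 + 6 + 4 + 6) / 5 = 26/5 = 5.2
  mean(Z) = (6 + 5 + 4 + 7 + 3) / 5 = 25/5 = 5

Step 2 — sample covariance S[i,j] = (1/(n-1)) · Σ_k (x_{k,i} - mean_i) · (x_{k,j} - mean_j), with n-1 = 4.
  S[X,X] = ((-1)·(-1) + (-1)·(-1) + (1)·(1) + (2)·(2) + (-1)·(-1)) / 4 = 8/4 = 2
  S[X,Y] = ((-1)·(1.8) + (-1)·(-2.2) + (1)·(0.8) + (2)·(-1.2) + (-1)·(0.8)) / 4 = -2/4 = -0.5
  S[X,Z] = ((-1)·(1) + (-1)·(0) + (1)·(-1) + (2)·(2) + (-1)·(-2)) / 4 = 4/4 = 1
  S[Y,Y] = ((1.8)·(1.8) + (-2.2)·(-2.2) + (0.8)·(0.8) + (-1.2)·(-1.2) + (0.8)·(0.8)) / 4 = 10.8/4 = 2.7
  S[Y,Z] = ((1.8)·(1) + (-2.2)·(0) + (0.8)·(-1) + (-1.2)·(2) + (0.8)·(-2)) / 4 = -3/4 = -0.75
  S[Z,Z] = ((1)·(1) + (0)·(0) + (-1)·(-1) + (2)·(2) + (-2)·(-2)) / 4 = 10/4 = 2.5

S is symmetric (S[j,i] = S[i,j]). Assembling:

S = [[2, -0.5, 1],
 [-0.5, 2.7, -0.75],
 [1, -0.75, 2.5]]


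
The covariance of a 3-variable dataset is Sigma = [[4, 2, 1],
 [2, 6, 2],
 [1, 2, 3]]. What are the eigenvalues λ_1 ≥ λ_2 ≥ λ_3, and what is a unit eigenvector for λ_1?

Step 1 — characteristic polynomial p(λ) = det(λI - Sigma) = λ³ - tr·λ² + c_1·λ - det, where tr = trace, c_1 = sum of the principal 2×2 minors, det = det(Sigma):
  tr = 4 + 6 + 3 = 13,
  c_1 = (4·6 - (2)²) + (4·3 - (1)²) + (6·3 - (2)²) = 20 + 11 + 14 = 45,
  det = 4·(6·3 - (2)²) - (2)·((2)·3 - (2)·(1)) + (1)·((2)·(2) - 6·(1)) = 4·(14) - (2)·(4) + (1)·(-2) = 46.
  So p(λ) = λ³ - 13λ² + 45λ - 46.
Step 2 — look for an integer root (rational root theorem: any rational root is an integer divisor of 46). Testing λ = 2:
  p(2) = 8 - 52 + 90 - 46 = 0  ✓
  Dividing out (λ - 2): p(λ) = (λ - 2)(λ² - 11λ + 23).
Step 3 — remaining eigenvalues from the quadratic λ² - 11λ + 23 = 0:
  Δ = 11² - 4·23 = 121 - 92 = 29,  λ = (11 ± √29)/2 = (11 ± 5.3852)/2 ≈ 8.1926 or 2.8074.
  Sorted: λ_1 = 8.1926,  λ_2 = 2.8074,  λ_3 = 2  (check: sum = 13 = tr ✓).

Step 4 — unit eigenvector for λ_1 ≈ 8.1926: v spans the null space of (Sigma - λ_1 I), whose rows are
  r_1 = (-4.1926, 2, 1),  r_2 = (2, -2.1926, 2),  r_3 = (1, 2, -5.1926).
  v is orthogonal to every row, so take v ∝ r_1 × r_2 = ((2)·(2) - (1)·(-2.1926), (1)·(2) - (-4.1926)·(2), (-4.1926)·(-2.1926) - (2)·(2)) ≈ (6.1926, 10.3852, 5.1926).
  Let u = (6.1926, 10.3852, 5.1926).
  ||u|| = √((6.1926)² + (10.3852)² + (5.1926)²) = √(173.1626) ≈ 13.1591,  v_1 = u/||u|| ≈ (0.4706, 0.7892, 0.3946) (||v_1|| = 1).

λ_1 = 8.1926,  λ_2 = 2.8074,  λ_3 = 2;  v_1 ≈ (0.4706, 0.7892, 0.3946)


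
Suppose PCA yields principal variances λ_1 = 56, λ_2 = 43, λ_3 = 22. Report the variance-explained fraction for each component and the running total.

Step 1 — total variance = trace(Sigma) = Σ λ_i = 56 + 43 + 22 = 121.

Step 2 — fraction explained by component i = λ_i / Σ λ:
  PC1: 56/121 = 0.4628
  PC2: 43/121 = 0.3554
  PC3: 22/121 = 0.1818

Step 3 — cumulative fraction after k components = (λ_1 + ... + λ_k) / Σ λ:
  k = 1: 56/121 = 0.4628
  k = 2: (56 + 43)/121 = 99/121 = 0.8182
  k = 3: (56 + 43 + 22)/121 = 121/121 = 1

Summary (fraction, with percent):

explained: PC1 0.4628 (46.28%), PC2 0.3554 (35.54%), PC3 0.1818 (18.18%);  cumulative: 0.4628, 0.8182, 1


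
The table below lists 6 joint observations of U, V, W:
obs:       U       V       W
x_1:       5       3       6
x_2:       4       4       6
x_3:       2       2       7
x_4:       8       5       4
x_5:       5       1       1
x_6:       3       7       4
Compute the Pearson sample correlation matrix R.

Step 1 — column means:
  mean(U) = (5 + 4 + 2 + 8 + 5 + 3) / 6 = 27/6 = 4.5
  mean(V) = (3 + 4 + 2 + 5 + 1 + 7) / 6 = 22/6 = 3.6667
  mean(W) = (6 + 6 + 7 + 4 + 1 + 4) / 6 = 28/6 = 4.6667

Step 2 — sample variances and covariances s[i,j] = (1/(n-1)) · Σ_k (x_{k,i} - mean_i) · (x_{k,j} - mean_j), with n-1 = 5:
  s[U,U] = ((0.5)·(0.5) + (-0.5)·(-0.5) + (-2.5)·(-2.5) + (3.5)·(3.5) + (0.5)·(0.5) + (-1.5)·(-1.5)) / 5 = 21.5/5 = 4.3
  s[U,V] = ((0.5)·(-0.6667) + (-0.5)·(0.3333) + (-2.5)·(-1.6667) + (3.5)·(1.3333) + (0.5)·(-2.6667) + (-1.5)·(3.3333)) / 5 = 2/5 = 0.4
  s[U,W] = ((0.5)·(1.3333) + (-0.5)·(1.3333) + (-2.5)·(2.3333) + (3.5)·(-0.6667) + (0.5)·(-3.6667) + (-1.5)·(-0.6667)) / 5 = -9/5 = -1.8
  s[V,V] = ((-0.6667)·(-0.6667) + (0.3333)·(0.3333) + (-1.6667)·(-1.6667) + (1.3333)·(1.3333) + (-2.6667)·(-2.6667) + (3.3333)·(3.3333)) / 5 = 23.3333/5 = 4.6667
  s[V,W] = ((-0.6667)·(1.3333) + (0.3333)·(1.3333) + (-1.6667)·(2.3333) + (1.3333)·(-0.6667) + (-2.6667)·(-3.6667) + (3.3333)·(-0.6667)) / 5 = 2.3333/5 = 0.4667
  s[W,W] = ((1.3333)·(1.3333) + (1.3333)·(1.3333) + (2.3333)·(2.3333) + (-0.6667)·(-0.6667) + (-3.6667)·(-3.6667) + (-0.6667)·(-0.6667)) / 5 = 23.3333/5 = 4.6667
  Sample standard deviations s_i = √(s[i,i]):
  s(U) = √(4.3) = 2.0736
  s(V) = √(4.6667) = 2.1602
  s(W) = √(4.6667) = 2.1602

Step 3 — r_{ij} = s_{ij} / (s_i · s_j):
  r[U,U] = 1 (diagonal).
  r[U,V] = 0.4 / (2.0736 · 2.1602) = 0.4 / 4.4796 = 0.0893
  r[U,W] = -1.8 / (2.0736 · 2.1602) = -1.8 / 4.4796 = -0.4018
  r[V,V] = 1 (diagonal).
  r[V,W] = 0.4667 / (2.1602 · 2.1602) = 0.4667 / 4.6667 = 0.1
  r[W,W] = 1 (diagonal).

R is symmetric with unit diagonal. Assembling:

R = [[1, 0.0893, -0.4018],
 [0.0893, 1, 0.1],
 [-0.4018, 0.1, 1]]


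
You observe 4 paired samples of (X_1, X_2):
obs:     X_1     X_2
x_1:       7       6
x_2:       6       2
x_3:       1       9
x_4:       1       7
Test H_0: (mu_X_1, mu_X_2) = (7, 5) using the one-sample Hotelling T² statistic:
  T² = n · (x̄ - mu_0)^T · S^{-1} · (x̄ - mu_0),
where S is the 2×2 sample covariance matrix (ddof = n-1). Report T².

Step 1 — sample mean vector:
  mean(X_1) = (7 + 6 + 1 + 1) / 4 = 15/4 = 3.75
  mean(X_2) = (6 + 2 + 9 + 7) / 4 = 24/4 = 6
  x̄ = (3.75, 6),  deviation x̄ - mu_0 = (3.75, 6) - (7, 5) = (-3.25, 1).

Step 2 — sample covariance matrix, S[i,j] = (1/(n-1)) · Σ_k (x_{k,i} - mean_i) · (x_{k,j} - mean_j), divisor n-1 = 3:
  S[X_1,X_1] = ((3.25)·(3.25) + (2.25)·(2.25) + (-2.75)·(-2.75) + (-2.75)·(-2.75)) / 3 = 30.75/3 = 10.25
  S[X_1,X_2] = ((3.25)·(0) + (2.25)·(-4) + (-2.75)·(3) + (-2.75)·(1)) / 3 = -20/3 = -6.6667
  S[X_2,X_2] = ((0)·(0) + (-4)·(-4) + (3)·(3) + (1)·(1)) / 3 = 26/3 = 8.6667
  S = [[10.25, -6.6667],
 [-6.6667, 8.6667]].

Step 3 — invert S. det(S) = 10.25·8.6667 - (-6.6667)² = 44.3889.
  S^{-1} = (1/det) · [[d, -b], [-b, a]] = [[0.1952, 0.1502],
 [0.1502, 0.2309]].

Step 4 — quadratic form (x̄ - mu_0)^T · S^{-1} · (x̄ - mu_0):
  S^{-1} · (x̄ - mu_0) = (-0.4844, -0.2572),
  (x̄ - mu_0)^T · [...] = (-3.25)·(-0.4844) + (1)·(-0.2572) = 1.317.

Step 5 — scale by n: T² = 4 · 1.317 = 5.2678.

T² ≈ 5.2678


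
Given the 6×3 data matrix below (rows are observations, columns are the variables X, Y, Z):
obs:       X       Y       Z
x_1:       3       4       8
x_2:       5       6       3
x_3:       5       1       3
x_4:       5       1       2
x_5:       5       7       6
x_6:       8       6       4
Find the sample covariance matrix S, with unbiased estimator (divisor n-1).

Step 1 — column means:
  mean(X) = (3 + 5 + 5 + 5 + 5 + 8) / 6 = 31/6 = 5.1667
  mean(Y) = (4 + 6 + 1 + 1 + 7 + 6) / 6 = 25/6 = 4.1667
  mean(Z) = (8 + 3 + 3 + 2 + 6 + 4) / 6 = 26/6 = 4.3333

Step 2 — sample covariance S[i,j] = (1/(n-1)) · Σ_k (x_{k,i} - mean_i) · (x_{k,j} - mean_j), with n-1 = 5.
  S[X,X] = ((-2.1667)·(-2.1667) + (-0.1667)·(-0.1667) + (-0.1667)·(-0.1667) + (-0.1667)·(-0.1667) + (-0.1667)·(-0.1667) + (2.8333)·(2.8333)) / 5 = 12.8333/5 = 2.5667
  S[X,Y] = ((-2.1667)·(-0.1667) + (-0.1667)·(1.8333) + (-0.1667)·(-3.1667) + (-0.1667)·(-3.1667) + (-0.1667)·(2.8333) + (2.8333)·(1.8333)) / 5 = 5.8333/5 = 1.1667
  S[X,Z] = ((-2.1667)·(3.6667) + (-0.1667)·(-1.3333) + (-0.1667)·(-1.3333) + (-0.1667)·(-2.3333) + (-0.1667)·(1.6667) + (2.8333)·(-0.3333)) / 5 = -8.3333/5 = -1.6667
  S[Y,Y] = ((-0.1667)·(-0.1667) + (1.8333)·(1.8333) + (-3.1667)·(-3.1667) + (-3.1667)·(-3.1667) + (2.8333)·(2.8333) + (1.8333)·(1.8333)) / 5 = 34.8333/5 = 6.9667
  S[Y,Z] = ((-0.1667)·(3.6667) + (1.8333)·(-1.3333) + (-3.1667)·(-1.3333) + (-3.1667)·(-2.3333) + (2.8333)·(1.6667) + (1.8333)·(-0.3333)) / 5 = 12.6667/5 = 2.5333
  S[Z,Z] = ((3.6667)·(3.6667) + (-1.3333)·(-1.3333) + (-1.3333)·(-1.3333) + (-2.3333)·(-2.3333) + (1.6667)·(1.6667) + (-0.3333)·(-0.3333)) / 5 = 25.3333/5 = 5.0667

S is symmetric (S[j,i] = S[i,j]). Assembling:

S = [[2.5667, 1.1667, -1.6667],
 [1.1667, 6.9667, 2.5333],
 [-1.6667, 2.5333, 5.0667]]


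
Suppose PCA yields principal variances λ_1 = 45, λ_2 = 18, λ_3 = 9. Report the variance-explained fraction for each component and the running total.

Step 1 — total variance = trace(Sigma) = Σ λ_i = 45 + 18 + 9 = 72.

Step 2 — fraction explained by component i = λ_i / Σ λ:
  PC1: 45/72 = 0.625
  PC2: 18/72 = 0.25
  PC3: 9/72 = 0.125

Step 3 — cumulative fraction after k components = (λ_1 + ... + λ_k) / Σ λ:
  k = 1: 45/72 = 0.625
  k = 2: (45 + 18)/72 = 63/72 = 0.875
  k = 3: (45 + 18 + 9)/72 = 72/72 = 1

Summary (fraction, with percent):

explained: PC1 0.625 (62.5%), PC2 0.25 (25%), PC3 0.125 (12.5%);  cumulative: 0.625, 0.875, 1


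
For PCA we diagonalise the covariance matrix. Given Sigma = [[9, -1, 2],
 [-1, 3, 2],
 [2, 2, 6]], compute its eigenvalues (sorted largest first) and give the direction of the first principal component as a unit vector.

Step 1 — characteristic polynomial p(λ) = det(λI - Sigma) = λ³ - tr·λ² + c_1·λ - det, where tr = trace, c_1 = sum of the principal 2×2 minors, det = det(Sigma):
  tr = 9 + 3 + 6 = 18,
  c_1 = (9·3 - (-1)²) + (9·6 - (2)²) + (3·6 - (2)²) = 26 + 50 + 14 = 90,
  det = 9·(3·6 - (2)²) - (-1)·((-1)·6 - (2)·(2)) + (2)·((-1)·(2) - 3·(2)) = 9·(14) - (-1)·(-10) + (2)·(-8) = 100.
  So p(λ) = λ³ - 18λ² + 90λ - 100.
Step 2 — look for an integer root (rational root theorem: any rational root is an integer divisor of 100). Testing λ = 10:
  p(10) = 1000 - 1800 + 900 - 100 = 0  ✓
  Dividing out (λ - 10): p(λ) = (λ - 10)(λ² - 8λ + 10).
Step 3 — remaining eigenvalues from the quadratic λ² - 8λ + 10 = 0:
  Δ = 8² - 4·10 = 64 - 40 = 24,  λ = (8 ± √24)/2 = (8 ± 4.899)/2 ≈ 6.4495 or 1.5505.
  Sorted: λ_1 = 10,  λ_2 = 6.4495,  λ_3 = 1.5505  (check: sum = 18 = tr ✓).

Step 4 — unit eigenvector for λ_1 = 10: v spans the null space of (Sigma - λ_1 I), whose rows are
  r_1 = (-1, -1, 2),  r_2 = (-1, -7, 2),  r_3 = (2, 2, -4).
  v is orthogonal to every row, so take v ∝ r_1 × r_2 = ((-1)·(2) - (2)·(-7), (2)·(-1) - (-1)·(2), (-1)·(-7) - (-1)·(-1)) = (12, 0, 6).
  Rescale (divide by 6): u = (2, 0, 1).
  ||u|| = √((2)² + (0)² + (1)²) = √(5) ≈ 2.2361,  v_1 = u/||u|| ≈ (0.8944, 0, 0.4472) (||v_1|| = 1).

λ_1 = 10,  λ_2 = 6.4495,  λ_3 = 1.5505;  v_1 ≈ (0.8944, 0, 0.4472)


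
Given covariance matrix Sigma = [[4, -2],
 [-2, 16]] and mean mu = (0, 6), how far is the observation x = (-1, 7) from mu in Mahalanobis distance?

Step 1 — centre the observation: (x - mu) = (-1, 1).

Step 2 — invert Sigma. det(Sigma) = 4·16 - (-2)² = 60.
  Sigma^{-1} = (1/det) · [[d, -b], [-b, a]] = [[0.2667, 0.0333],
 [0.0333, 0.0667]].

Step 3 — form the quadratic (x - mu)^T · Sigma^{-1} · (x - mu):
  Sigma^{-1} · (x - mu) = (-0.2333, 0.0333).
  (x - mu)^T · [Sigma^{-1} · (x - mu)] = (-1)·(-0.2333) + (1)·(0.0333) = 0.2667.

Step 4 — take square root: d = √(0.2667) ≈ 0.5164.

d(x, mu) = √(0.2667) ≈ 0.5164


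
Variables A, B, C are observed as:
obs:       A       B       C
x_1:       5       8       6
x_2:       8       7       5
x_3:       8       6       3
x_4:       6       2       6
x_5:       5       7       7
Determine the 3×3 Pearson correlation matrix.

Step 1 — column means:
  mean(A) = (5 + 8 + 8 + 6 + 5) / 5 = 32/5 = 6.4
  mean(B) = (8 + 7 + 6 + 2 + 7) / 5 = 30/5 = 6
  mean(C) = (6 + 5 + 3 + 6 + 7) / 5 = 27/5 = 5.4

Step 2 — sample variances and covariances s[i,j] = (1/(n-1)) · Σ_k (x_{k,i} - mean_i) · (x_{k,j} - mean_j), with n-1 = 4:
  s[A,A] = ((-1.4)·(-1.4) + (1.6)·(1.6) + (1.6)·(1.6) + (-0.4)·(-0.4) + (-1.4)·(-1.4)) / 4 = 9.2/4 = 2.3
  s[A,B] = ((-1.4)·(2) + (1.6)·(1) + (1.6)·(0) + (-0.4)·(-4) + (-1.4)·(1)) / 4 = -1/4 = -0.25
  s[A,C] = ((-1.4)·(0.6) + (1.6)·(-0.4) + (1.6)·(-2.4) + (-0.4)·(0.6) + (-1.4)·(1.6)) / 4 = -7.8/4 = -1.95
  s[B,B] = ((2)·(2) + (1)·(1) + (0)·(0) + (-4)·(-4) + (1)·(1)) / 4 = 22/4 = 5.5
  s[B,C] = ((2)·(0.6) + (1)·(-0.4) + (0)·(-2.4) + (-4)·(0.6) + (1)·(1.6)) / 4 = 0/4 = 0
  s[C,C] = ((0.6)·(0.6) + (-0.4)·(-0.4) + (-2.4)·(-2.4) + (0.6)·(0.6) + (1.6)·(1.6)) / 4 = 9.2/4 = 2.3
  Sample standard deviations s_i = √(s[i,i]):
  s(A) = √(2.3) = 1.5166
  s(B) = √(5.5) = 2.3452
  s(C) = √(2.3) = 1.5166

Step 3 — r_{ij} = s_{ij} / (s_i · s_j):
  r[A,A] = 1 (diagonal).
  r[A,B] = -0.25 / (1.5166 · 2.3452) = -0.25 / 3.5567 = -0.0703
  r[A,C] = -1.95 / (1.5166 · 1.5166) = -1.95 / 2.3 = -0.8478
  r[B,B] = 1 (diagonal).
  r[B,C] = 0 / (2.3452 · 1.5166) = 0 / 3.5567 = 0
  r[C,C] = 1 (diagonal).

R is symmetric with unit diagonal. Assembling:

R = [[1, -0.0703, -0.8478],
 [-0.0703, 1, 0],
 [-0.8478, 0, 1]]


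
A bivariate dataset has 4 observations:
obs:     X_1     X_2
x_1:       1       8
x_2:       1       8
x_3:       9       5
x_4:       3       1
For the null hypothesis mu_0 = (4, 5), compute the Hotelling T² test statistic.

Step 1 — sample mean vector:
  mean(X_1) = (1 + 1 + 9 + 3) / 4 = 14/4 = 3.5
  mean(X_2) = (8 + 8 + 5 + 1) / 4 = 22/4 = 5.5
  x̄ = (3.5, 5.5),  deviation x̄ - mu_0 = (3.5, 5.5) - (4, 5) = (-0.5, 0.5).

Step 2 — sample covariance matrix, S[i,j] = (1/(n-1)) · Σ_k (x_{k,i} - mean_i) · (x_{k,j} - mean_j), divisor n-1 = 3:
  S[X_1,X_1] = ((-2.5)·(-2.5) + (-2.5)·(-2.5) + (5.5)·(5.5) + (-0.5)·(-0.5)) / 3 = 43/3 = 14.3333
  S[X_1,X_2] = ((-2.5)·(2.5) + (-2.5)·(2.5) + (5.5)·(-0.5) + (-0.5)·(-4.5)) / 3 = -13/3 = -4.3333
  S[X_2,X_2] = ((2.5)·(2.5) + (2.5)·(2.5) + (-0.5)·(-0.5) + (-4.5)·(-4.5)) / 3 = 33/3 = 11
  S = [[14.3333, -4.3333],
 [-4.3333, 11]].

Step 3 — invert S. det(S) = 14.3333·11 - (-4.3333)² = 138.8889.
  S^{-1} = (1/det) · [[d, -b], [-b, a]] = [[0.0792, 0.0312],
 [0.0312, 0.1032]].

Step 4 — quadratic form (x̄ - mu_0)^T · S^{-1} · (x̄ - mu_0):
  S^{-1} · (x̄ - mu_0) = (-0.024, 0.036),
  (x̄ - mu_0)^T · [...] = (-0.5)·(-0.024) + (0.5)·(0.036) = 0.03.

Step 5 — scale by n: T² = 4 · 0.03 = 0.12.

T² ≈ 0.12


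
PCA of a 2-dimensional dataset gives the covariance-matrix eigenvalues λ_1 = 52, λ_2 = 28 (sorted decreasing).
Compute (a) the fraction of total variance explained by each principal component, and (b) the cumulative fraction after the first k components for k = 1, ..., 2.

Step 1 — total variance = trace(Sigma) = Σ λ_i = 52 + 28 = 80.

Step 2 — fraction explained by component i = λ_i / Σ λ:
  PC1: 52/80 = 0.65
  PC2: 28/80 = 0.35

Step 3 — cumulative fraction after k components = (λ_1 + ... + λ_k) / Σ λ:
  k = 1: 52/80 = 0.65
  k = 2: (52 + 28)/80 = 80/80 = 1

Summary (fraction, with percent):

explained: PC1 0.65 (65%), PC2 0.35 (35%);  cumulative: 0.65, 1


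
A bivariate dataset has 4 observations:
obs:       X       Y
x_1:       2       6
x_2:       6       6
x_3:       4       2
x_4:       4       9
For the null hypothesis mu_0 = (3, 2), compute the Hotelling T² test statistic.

Step 1 — sample mean vector:
  mean(X) = (2 + 6 + 4 + 4) / 4 = 16/4 = 4
  mean(Y) = (6 + 6 + 2 + 9) / 4 = 23/4 = 5.75
  x̄ = (4, 5.75),  deviation x̄ - mu_0 = (4, 5.75) - (3, 2) = (1, 3.75).

Step 2 — sample covariance matrix, S[i,j] = (1/(n-1)) · Σ_k (x_{k,i} - mean_i) · (x_{k,j} - mean_j), divisor n-1 = 3:
  S[X,X] = ((-2)·(-2) + (2)·(2) + (0)·(0) + (0)·(0)) / 3 = 8/3 = 2.6667
  S[X,Y] = ((-2)·(0.25) + (2)·(0.25) + (0)·(-3.75) + (0)·(3.25)) / 3 = 0/3 = 0
  S[Y,Y] = ((0.25)·(0.25) + (0.25)·(0.25) + (-3.75)·(-3.75) + (3.25)·(3.25)) / 3 = 24.75/3 = 8.25
  S = [[2.6667, 0],
 [0, 8.25]].

Step 3 — invert S. det(S) = 2.6667·8.25 - (0)² = 22.
  S^{-1} = (1/det) · [[d, -b], [-b, a]] = [[0.375, 0],
 [0, 0.1212]].

Step 4 — quadratic form (x̄ - mu_0)^T · S^{-1} · (x̄ - mu_0):
  S^{-1} · (x̄ - mu_0) = (0.375, 0.4545),
  (x̄ - mu_0)^T · [...] = (1)·(0.375) + (3.75)·(0.4545) = 2.0795.

Step 5 — scale by n: T² = 4 · 2.0795 = 8.3182.

T² ≈ 8.3182


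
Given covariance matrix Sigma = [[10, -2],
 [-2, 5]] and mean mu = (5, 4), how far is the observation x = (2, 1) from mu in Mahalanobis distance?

Step 1 — centre the observation: (x - mu) = (-3, -3).

Step 2 — invert Sigma. det(Sigma) = 10·5 - (-2)² = 46.
  Sigma^{-1} = (1/det) · [[d, -b], [-b, a]] = [[0.1087, 0.0435],
 [0.0435, 0.2174]].

Step 3 — form the quadratic (x - mu)^T · Sigma^{-1} · (x - mu):
  Sigma^{-1} · (x - mu) = (-0.4565, -0.7826).
  (x - mu)^T · [Sigma^{-1} · (x - mu)] = (-3)·(-0.4565) + (-3)·(-0.7826) = 3.7174.

Step 4 — take square root: d = √(3.7174) ≈ 1.9281.

d(x, mu) = √(3.7174) ≈ 1.9281


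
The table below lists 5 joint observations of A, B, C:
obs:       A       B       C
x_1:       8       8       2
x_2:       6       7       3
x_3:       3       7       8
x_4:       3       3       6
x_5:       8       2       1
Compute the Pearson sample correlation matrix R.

Step 1 — column means:
  mean(A) = (8 + 6 + 3 + 3 + 8) / 5 = 28/5 = 5.6
  mean(B) = (8 + 7 + 7 + 3 + 2) / 5 = 27/5 = 5.4
  mean(C) = (2 + 3 + 8 + 6 + 1) / 5 = 20/5 = 4

Step 2 — sample variances and covariances s[i,j] = (1/(n-1)) · Σ_k (x_{k,i} - mean_i) · (x_{k,j} - mean_j), with n-1 = 4:
  s[A,A] = ((2.4)·(2.4) + (0.4)·(0.4) + (-2.6)·(-2.6) + (-2.6)·(-2.6) + (2.4)·(2.4)) / 4 = 25.2/4 = 6.3
  s[A,B] = ((2.4)·(2.6) + (0.4)·(1.6) + (-2.6)·(1.6) + (-2.6)·(-2.4) + (2.4)·(-3.4)) / 4 = 0.8/4 = 0.2
  s[A,C] = ((2.4)·(-2) + (0.4)·(-1) + (-2.6)·(4) + (-2.6)·(2) + (2.4)·(-3)) / 4 = -28/4 = -7
  s[B,B] = ((2.6)·(2.6) + (1.6)·(1.6) + (1.6)·(1.6) + (-2.4)·(-2.4) + (-3.4)·(-3.4)) / 4 = 29.2/4 = 7.3
  s[B,C] = ((2.6)·(-2) + (1.6)·(-1) + (1.6)·(4) + (-2.4)·(2) + (-3.4)·(-3)) / 4 = 5/4 = 1.25
  s[C,C] = ((-2)·(-2) + (-1)·(-1) + (4)·(4) + (2)·(2) + (-3)·(-3)) / 4 = 34/4 = 8.5
  Sample standard deviations s_i = √(s[i,i]):
  s(A) = √(6.3) = 2.51
  s(B) = √(7.3) = 2.7019
  s(C) = √(8.5) = 2.9155

Step 3 — r_{ij} = s_{ij} / (s_i · s_j):
  r[A,A] = 1 (diagonal).
  r[A,B] = 0.2 / (2.51 · 2.7019) = 0.2 / 6.7816 = 0.0295
  r[A,C] = -7 / (2.51 · 2.9155) = -7 / 7.3178 = -0.9566
  r[B,B] = 1 (diagonal).
  r[B,C] = 1.25 / (2.7019 · 2.9155) = 1.25 / 7.8772 = 0.1587
  r[C,C] = 1 (diagonal).

R is symmetric with unit diagonal. Assembling:

R = [[1, 0.0295, -0.9566],
 [0.0295, 1, 0.1587],
 [-0.9566, 0.1587, 1]]


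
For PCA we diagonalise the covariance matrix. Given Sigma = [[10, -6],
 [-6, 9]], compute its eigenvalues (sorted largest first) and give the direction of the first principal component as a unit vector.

Step 1 — characteristic polynomial of 2×2 Sigma:
  det(Sigma - λI) = λ² - trace · λ + det = 0.
  trace = 10 + 9 = 19, det = 10·9 - (-6)² = 54.
Step 2 — discriminant:
  Δ = trace² - 4·det = 361 - 216 = 145.
Step 3 — eigenvalues:
  λ = (trace ± √Δ)/2 = (19 ± 12.0416)/2,
  λ_1 = 15.5208,  λ_2 = 3.4792.

Step 4 — unit eigenvector for λ_1: solve (Sigma - λ_1 I)v = 0. First row:
  (10 - 15.5208)·v_x + (-6)·v_y = 0, i.e. (-5.5208)·v_x + (-6)·v_y = 0,
  so v ∝ (b, λ_1 - a) = (-6, 5.5208); multiply by -1 so the first entry is positive: u = (6, -5.5208).
  ||u|| = √((6)² + (-5.5208)²) = √(66.4792) ≈ 8.1535,
  v_1 = u/||u|| ≈ (0.7359, -0.6771) (||v_1|| = 1).

λ_1 = 15.5208,  λ_2 = 3.4792;  v_1 ≈ (0.7359, -0.6771)


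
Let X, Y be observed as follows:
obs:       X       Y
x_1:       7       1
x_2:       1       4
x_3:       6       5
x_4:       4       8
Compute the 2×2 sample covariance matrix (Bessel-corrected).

Step 1 — column means:
  mean(X) = (7 + 1 + 6 + 4) / 4 = 18/4 = 4.5
  mean(Y) = (1 + 4 + 5 + 8) / 4 = 18/4 = 4.5

Step 2 — sample covariance S[i,j] = (1/(n-1)) · Σ_k (x_{k,i} - mean_i) · (x_{k,j} - mean_j), with n-1 = 3.
  S[X,X] = ((2.5)·(2.5) + (-3.5)·(-3.5) + (1.5)·(1.5) + (-0.5)·(-0.5)) / 3 = 21/3 = 7
  S[X,Y] = ((2.5)·(-3.5) + (-3.5)·(-0.5) + (1.5)·(0.5) + (-0.5)·(3.5)) / 3 = -8/3 = -2.6667
  S[Y,Y] = ((-3.5)·(-3.5) + (-0.5)·(-0.5) + (0.5)·(0.5) + (3.5)·(3.5)) / 3 = 25/3 = 8.3333

S is symmetric (S[j,i] = S[i,j]). Assembling:

S = [[7, -2.6667],
 [-2.6667, 8.3333]]


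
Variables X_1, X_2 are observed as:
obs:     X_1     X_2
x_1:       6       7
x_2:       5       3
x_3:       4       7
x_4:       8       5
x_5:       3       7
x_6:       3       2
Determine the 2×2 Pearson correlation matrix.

Step 1 — column means:
  mean(X_1) = (6 + 5 + 4 + 8 + 3 + 3) / 6 = 29/6 = 4.8333
  mean(X_2) = (7 + 3 + 7 + 5 + 7 + 2) / 6 = 31/6 = 5.1667

Step 2 — sample variances and covariances s[i,j] = (1/(n-1)) · Σ_k (x_{k,i} - mean_i) · (x_{k,j} - mean_j), with n-1 = 5:
  s[X_1,X_1] = ((1.1667)·(1.1667) + (0.1667)·(0.1667) + (-0.8333)·(-0.8333) + (3.1667)·(3.1667) + (-1.8333)·(-1.8333) + (-1.8333)·(-1.8333)) / 5 = 18.8333/5 = 3.7667
  s[X_1,X_2] = ((1.1667)·(1.8333) + (0.1667)·(-2.1667) + (-0.8333)·(1.8333) + (3.1667)·(-0.1667) + (-1.8333)·(1.8333) + (-1.8333)·(-3.1667)) / 5 = 2.1667/5 = 0.4333
  s[X_2,X_2] = ((1.8333)·(1.8333) + (-2.1667)·(-2.1667) + (1.8333)·(1.8333) + (-0.1667)·(-0.1667) + (1.8333)·(1.8333) + (-3.1667)·(-3.1667)) / 5 = 24.8333/5 = 4.9667
  Sample standard deviations s_i = √(s[i,i]):
  s(X_1) = √(3.7667) = 1.9408
  s(X_2) = √(4.9667) = 2.2286

Step 3 — r_{ij} = s_{ij} / (s_i · s_j):
  r[X_1,X_1] = 1 (diagonal).
  r[X_1,X_2] = 0.4333 / (1.9408 · 2.2286) = 0.4333 / 4.3252 = 0.1002
  r[X_2,X_2] = 1 (diagonal).

R is symmetric with unit diagonal. Assembling:

R = [[1, 0.1002],
 [0.1002, 1]]


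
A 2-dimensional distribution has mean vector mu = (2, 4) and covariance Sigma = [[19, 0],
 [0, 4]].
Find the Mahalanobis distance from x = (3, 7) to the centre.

Step 1 — centre the observation: (x - mu) = (1, 3).

Step 2 — invert Sigma. det(Sigma) = 19·4 - (0)² = 76.
  Sigma^{-1} = (1/det) · [[d, -b], [-b, a]] = [[0.0526, 0],
 [0, 0.25]].

Step 3 — form the quadratic (x - mu)^T · Sigma^{-1} · (x - mu):
  Sigma^{-1} · (x - mu) = (0.0526, 0.75).
  (x - mu)^T · [Sigma^{-1} · (x - mu)] = (1)·(0.0526) + (3)·(0.75) = 2.3026.

Step 4 — take square root: d = √(2.3026) ≈ 1.5174.

d(x, mu) = √(2.3026) ≈ 1.5174


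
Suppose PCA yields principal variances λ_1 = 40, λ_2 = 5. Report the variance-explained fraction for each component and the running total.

Step 1 — total variance = trace(Sigma) = Σ λ_i = 40 + 5 = 45.

Step 2 — fraction explained by component i = λ_i / Σ λ:
  PC1: 40/45 = 0.8889
  PC2: 5/45 = 0.1111

Step 3 — cumulative fraction after k components = (λ_1 + ... + λ_k) / Σ λ:
  k = 1: 40/45 = 0.8889
  k = 2: (40 + 5)/45 = 45/45 = 1

Summary (fraction, with percent):

explained: PC1 0.8889 (88.89%), PC2 0.1111 (11.11%);  cumulative: 0.8889, 1


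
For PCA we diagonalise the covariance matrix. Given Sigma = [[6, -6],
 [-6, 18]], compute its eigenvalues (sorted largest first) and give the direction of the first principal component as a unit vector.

Step 1 — characteristic polynomial of 2×2 Sigma:
  det(Sigma - λI) = λ² - trace · λ + det = 0.
  trace = 6 + 18 = 24, det = 6·18 - (-6)² = 72.
Step 2 — discriminant:
  Δ = trace² - 4·det = 576 - 288 = 288.
Step 3 — eigenvalues:
  λ = (trace ± √Δ)/2 = (24 ± 16.9706)/2,
  λ_1 = 20.4853,  λ_2 = 3.5147.

Step 4 — unit eigenvector for λ_1: solve (Sigma - λ_1 I)v = 0. First row:
  (6 - 20.4853)·v_x + (-6)·v_y = 0, i.e. (-14.4853)·v_x + (-6)·v_y = 0,
  so v ∝ (b, λ_1 - a) = (-6, 14.4853); multiply by -1 so the first entry is positive: u = (6, -14.4853).
  ||u|| = √((6)² + (-14.4853)²) = √(245.8234) ≈ 15.6788,
  v_1 = u/||u|| ≈ (0.3827, -0.9239) (||v_1|| = 1).

λ_1 = 20.4853,  λ_2 = 3.5147;  v_1 ≈ (0.3827, -0.9239)


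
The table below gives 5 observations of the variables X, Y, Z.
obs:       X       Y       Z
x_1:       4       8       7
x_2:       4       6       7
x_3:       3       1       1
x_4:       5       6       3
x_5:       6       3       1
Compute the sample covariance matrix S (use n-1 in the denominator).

Step 1 — column means:
  mean(X) = (4 + 4 + 3 + 5 + 6) / 5 = 22/5 = 4.4
  mean(Y) = (8 + 6 + 1 + 6 + 3) / 5 = 24/5 = 4.8
  mean(Z) = (7 + 7 + 1 + 3 + 1) / 5 = 19/5 = 3.8

Step 2 — sample covariance S[i,j] = (1/(n-1)) · Σ_k (x_{k,i} - mean_i) · (x_{k,j} - mean_j), with n-1 = 4.
  S[X,X] = ((-0.4)·(-0.4) + (-0.4)·(-0.4) + (-1.4)·(-1.4) + (0.6)·(0.6) + (1.6)·(1.6)) / 4 = 5.2/4 = 1.3
  S[X,Y] = ((-0.4)·(3.2) + (-0.4)·(1.2) + (-1.4)·(-3.8) + (0.6)·(1.2) + (1.6)·(-1.8)) / 4 = 1.4/4 = 0.35
  S[X,Z] = ((-0.4)·(3.2) + (-0.4)·(3.2) + (-1.4)·(-2.8) + (0.6)·(-0.8) + (1.6)·(-2.8)) / 4 = -3.6/4 = -0.9
  S[Y,Y] = ((3.2)·(3.2) + (1.2)·(1.2) + (-3.8)·(-3.8) + (1.2)·(1.2) + (-1.8)·(-1.8)) / 4 = 30.8/4 = 7.7
  S[Y,Z] = ((3.2)·(3.2) + (1.2)·(3.2) + (-3.8)·(-2.8) + (1.2)·(-0.8) + (-1.8)·(-2.8)) / 4 = 28.8/4 = 7.2
  S[Z,Z] = ((3.2)·(3.2) + (3.2)·(3.2) + (-2.8)·(-2.8) + (-0.8)·(-0.8) + (-2.8)·(-2.8)) / 4 = 36.8/4 = 9.2

S is symmetric (S[j,i] = S[i,j]). Assembling:

S = [[1.3, 0.35, -0.9],
 [0.35, 7.7, 7.2],
 [-0.9, 7.2, 9.2]]


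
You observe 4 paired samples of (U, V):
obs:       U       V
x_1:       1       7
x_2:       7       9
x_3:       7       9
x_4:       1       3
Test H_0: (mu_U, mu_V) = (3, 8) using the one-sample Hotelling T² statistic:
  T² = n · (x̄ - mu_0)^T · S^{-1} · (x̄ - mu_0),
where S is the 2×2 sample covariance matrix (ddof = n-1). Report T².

Step 1 — sample mean vector:
  mean(U) = (1 + 7 + 7 + 1) / 4 = 16/4 = 4
  mean(V) = (7 + 9 + 9 + 3) / 4 = 28/4 = 7
  x̄ = (4, 7),  deviation x̄ - mu_0 = (4, 7) - (3, 8) = (1, -1).

Step 2 — sample covariance matrix, S[i,j] = (1/(n-1)) · Σ_k (x_{k,i} - mean_i) · (x_{k,j} - mean_j), divisor n-1 = 3:
  S[U,U] = ((-3)·(-3) + (3)·(3) + (3)·(3) + (-3)·(-3)) / 3 = 36/3 = 12
  S[U,V] = ((-3)·(0) + (3)·(2) + (3)·(2) + (-3)·(-4)) / 3 = 24/3 = 8
  S[V,V] = ((0)·(0) + (2)·(2) + (2)·(2) + (-4)·(-4)) / 3 = 24/3 = 8
  S = [[12, 8],
 [8, 8]].

Step 3 — invert S. det(S) = 12·8 - (8)² = 32.
  S^{-1} = (1/det) · [[d, -b], [-b, a]] = [[0.25, -0.25],
 [-0.25, 0.375]].

Step 4 — quadratic form (x̄ - mu_0)^T · S^{-1} · (x̄ - mu_0):
  S^{-1} · (x̄ - mu_0) = (0.5, -0.625),
  (x̄ - mu_0)^T · [...] = (1)·(0.5) + (-1)·(-0.625) = 1.125.

Step 5 — scale by n: T² = 4 · 1.125 = 4.5.

T² ≈ 4.5


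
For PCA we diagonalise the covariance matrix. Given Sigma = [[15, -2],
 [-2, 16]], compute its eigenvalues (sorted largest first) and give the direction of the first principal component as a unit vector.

Step 1 — characteristic polynomial of 2×2 Sigma:
  det(Sigma - λI) = λ² - trace · λ + det = 0.
  trace = 15 + 16 = 31, det = 15·16 - (-2)² = 236.
Step 2 — discriminant:
  Δ = trace² - 4·det = 961 - 944 = 17.
Step 3 — eigenvalues:
  λ = (trace ± √Δ)/2 = (31 ± 4.1231)/2,
  λ_1 = 17.5616,  λ_2 = 13.4384.

Step 4 — unit eigenvector for λ_1: solve (Sigma - λ_1 I)v = 0. First row:
  (15 - 17.5616)·v_x + (-2)·v_y = 0, i.e. (-2.5616)·v_x + (-2)·v_y = 0,
  so v ∝ (b, λ_1 - a) = (-2, 2.5616); multiply by -1 so the first entry is positive: u = (2, -2.5616).
  ||u|| = √((2)² + (-2.5616)²) = √(10.5616) ≈ 3.2499,
  v_1 = u/||u|| ≈ (0.6154, -0.7882) (||v_1|| = 1).

λ_1 = 17.5616,  λ_2 = 13.4384;  v_1 ≈ (0.6154, -0.7882)


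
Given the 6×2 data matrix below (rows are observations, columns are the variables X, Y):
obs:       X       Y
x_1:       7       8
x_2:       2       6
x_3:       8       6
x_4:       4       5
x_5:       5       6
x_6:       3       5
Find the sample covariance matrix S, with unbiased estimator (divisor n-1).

Step 1 — column means:
  mean(X) = (7 + 2 + 8 + 4 + 5 + 3) / 6 = 29/6 = 4.8333
  mean(Y) = (8 + 6 + 6 + 5 + 6 + 5) / 6 = 36/6 = 6

Step 2 — sample covariance S[i,j] = (1/(n-1)) · Σ_k (x_{k,i} - mean_i) · (x_{k,j} - mean_j), with n-1 = 5.
  S[X,X] = ((2.1667)·(2.1667) + (-2.8333)·(-2.8333) + (3.1667)·(3.1667) + (-0.8333)·(-0.8333) + (0.1667)·(0.1667) + (-1.8333)·(-1.8333)) / 5 = 26.8333/5 = 5.3667
  S[X,Y] = ((2.1667)·(2) + (-2.8333)·(0) + (3.1667)·(0) + (-0.8333)·(-1) + (0.1667)·(0) + (-1.8333)·(-1)) / 5 = 7/5 = 1.4
  S[Y,Y] = ((2)·(2) + (0)·(0) + (0)·(0) + (-1)·(-1) + (0)·(0) + (-1)·(-1)) / 5 = 6/5 = 1.2

S is symmetric (S[j,i] = S[i,j]). Assembling:

S = [[5.3667, 1.4],
 [1.4, 1.2]]


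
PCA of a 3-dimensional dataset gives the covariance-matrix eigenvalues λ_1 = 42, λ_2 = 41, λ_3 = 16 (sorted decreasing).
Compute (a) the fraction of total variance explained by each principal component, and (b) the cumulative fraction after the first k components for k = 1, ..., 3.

Step 1 — total variance = trace(Sigma) = Σ λ_i = 42 + 41 + 16 = 99.

Step 2 — fraction explained by component i = λ_i / Σ λ:
  PC1: 42/99 = 0.4242
  PC2: 41/99 = 0.4141
  PC3: 16/99 = 0.1616

Step 3 — cumulative fraction after k components = (λ_1 + ... + λ_k) / Σ λ:
  k = 1: 42/99 = 0.4242
  k = 2: (42 + 41)/99 = 83/99 = 0.8384
  k = 3: (42 + 41 + 16)/99 = 99/99 = 1

Summary (fraction, with percent):

explained: PC1 0.4242 (42.42%), PC2 0.4141 (41.41%), PC3 0.1616 (16.16%);  cumulative: 0.4242, 0.8384, 1


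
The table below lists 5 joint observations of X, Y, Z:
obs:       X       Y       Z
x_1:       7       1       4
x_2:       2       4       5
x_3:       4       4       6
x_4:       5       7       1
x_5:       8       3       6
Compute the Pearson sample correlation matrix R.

Step 1 — column means:
  mean(X) = (7 + 2 + 4 + 5 + 8) / 5 = 26/5 = 5.2
  mean(Y) = (1 + 4 + 4 + 7 + 3) / 5 = 19/5 = 3.8
  mean(Z) = (4 + 5 + 6 + 1 + 6) / 5 = 22/5 = 4.4

Step 2 — sample variances and covariances s[i,j] = (1/(n-1)) · Σ_k (x_{k,i} - mean_i) · (x_{k,j} - mean_j), with n-1 = 4:
  s[X,X] = ((1.8)·(1.8) + (-3.2)·(-3.2) + (-1.2)·(-1.2) + (-0.2)·(-0.2) + (2.8)·(2.8)) / 4 = 22.8/4 = 5.7
  s[X,Y] = ((1.8)·(-2.8) + (-3.2)·(0.2) + (-1.2)·(0.2) + (-0.2)·(3.2) + (2.8)·(-0.8)) / 4 = -8.8/4 = -2.2
  s[X,Z] = ((1.8)·(-0.4) + (-3.2)·(0.6) + (-1.2)·(1.6) + (-0.2)·(-3.4) + (2.8)·(1.6)) / 4 = 0.6/4 = 0.15
  s[Y,Y] = ((-2.8)·(-2.8) + (0.2)·(0.2) + (0.2)·(0.2) + (3.2)·(3.2) + (-0.8)·(-0.8)) / 4 = 18.8/4 = 4.7
  s[Y,Z] = ((-2.8)·(-0.4) + (0.2)·(0.6) + (0.2)·(1.6) + (3.2)·(-3.4) + (-0.8)·(1.6)) / 4 = -10.6/4 = -2.65
  s[Z,Z] = ((-0.4)·(-0.4) + (0.6)·(0.6) + (1.6)·(1.6) + (-3.4)·(-3.4) + (1.6)·(1.6)) / 4 = 17.2/4 = 4.3
  Sample standard deviations s_i = √(s[i,i]):
  s(X) = √(5.7) = 2.3875
  s(Y) = √(4.7) = 2.1679
  s(Z) = √(4.3) = 2.0736

Step 3 — r_{ij} = s_{ij} / (s_i · s_j):
  r[X,X] = 1 (diagonal).
  r[X,Y] = -2.2 / (2.3875 · 2.1679) = -2.2 / 5.1759 = -0.425
  r[X,Z] = 0.15 / (2.3875 · 2.0736) = 0.15 / 4.9508 = 0.0303
  r[Y,Y] = 1 (diagonal).
  r[Y,Z] = -2.65 / (2.1679 · 2.0736) = -2.65 / 4.4956 = -0.5895
  r[Z,Z] = 1 (diagonal).

R is symmetric with unit diagonal. Assembling:

R = [[1, -0.425, 0.0303],
 [-0.425, 1, -0.5895],
 [0.0303, -0.5895, 1]]


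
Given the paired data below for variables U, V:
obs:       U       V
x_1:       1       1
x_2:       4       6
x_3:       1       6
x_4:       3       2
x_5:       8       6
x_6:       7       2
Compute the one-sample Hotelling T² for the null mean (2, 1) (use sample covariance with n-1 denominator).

Step 1 — sample mean vector:
  mean(U) = (1 + 4 + 1 + 3 + 8 + 7) / 6 = 24/6 = 4
  mean(V) = (1 + 6 + 6 + 2 + 6 + 2) / 6 = 23/6 = 3.8333
  x̄ = (4, 3.8333),  deviation x̄ - mu_0 = (4, 3.8333) - (2, 1) = (2, 2.8333).

Step 2 — sample covariance matrix, S[i,j] = (1/(n-1)) · Σ_k (x_{k,i} - mean_i) · (x_{k,j} - mean_j), divisor n-1 = 5:
  S[U,U] = ((-3)·(-3) + (0)·(0) + (-3)·(-3) + (-1)·(-1) + (4)·(4) + (3)·(3)) / 5 = 44/5 = 8.8
  S[U,V] = ((-3)·(-2.8333) + (0)·(2.1667) + (-3)·(2.1667) + (-1)·(-1.8333) + (4)·(2.1667) + (3)·(-1.8333)) / 5 = 7/5 = 1.4
  S[V,V] = ((-2.8333)·(-2.8333) + (2.1667)·(2.1667) + (2.1667)·(2.1667) + (-1.8333)·(-1.8333) + (2.1667)·(2.1667) + (-1.8333)·(-1.8333)) / 5 = 28.8333/5 = 5.7667
  S = [[8.8, 1.4],
 [1.4, 5.7667]].

Step 3 — invert S. det(S) = 8.8·5.7667 - (1.4)² = 48.7867.
  S^{-1} = (1/det) · [[d, -b], [-b, a]] = [[0.1182, -0.0287],
 [-0.0287, 0.1804]].

Step 4 — quadratic form (x̄ - mu_0)^T · S^{-1} · (x̄ - mu_0):
  S^{-1} · (x̄ - mu_0) = (0.1551, 0.4537),
  (x̄ - mu_0)^T · [...] = (2)·(0.1551) + (2.8333)·(0.4537) = 1.5956.

Step 5 — scale by n: T² = 6 · 1.5956 = 9.5737.

T² ≈ 9.5737


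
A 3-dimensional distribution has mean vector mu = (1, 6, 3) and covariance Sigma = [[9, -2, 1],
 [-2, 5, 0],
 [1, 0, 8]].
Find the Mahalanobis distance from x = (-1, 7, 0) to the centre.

Step 1 — centre the observation: (x - mu) = (-2, 1, -3).

Step 2 — invert Sigma (cofactor / det for 3×3, or solve directly):
  Sigma^{-1} = [[0.1238, 0.0495, -0.0155],
 [0.0495, 0.2198, -0.0062],
 [-0.0155, -0.0062, 0.1269]].

Step 3 — form the quadratic (x - mu)^T · Sigma^{-1} · (x - mu):
  Sigma^{-1} · (x - mu) = (-0.1517, 0.1393, -0.356).
  (x - mu)^T · [Sigma^{-1} · (x - mu)] = (-2)·(-0.1517) + (1)·(0.1393) + (-3)·(-0.356) = 1.5108.

Step 4 — take square root: d = √(1.5108) ≈ 1.2292.

d(x, mu) = √(1.5108) ≈ 1.2292


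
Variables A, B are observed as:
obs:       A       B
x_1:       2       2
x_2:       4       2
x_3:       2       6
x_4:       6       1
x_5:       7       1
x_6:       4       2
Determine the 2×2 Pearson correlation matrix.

Step 1 — column means:
  mean(A) = (2 + 4 + 2 + 6 + 7 + 4) / 6 = 25/6 = 4.1667
  mean(B) = (2 + 2 + 6 + 1 + 1 + 2) / 6 = 14/6 = 2.3333

Step 2 — sample variances and covariances s[i,j] = (1/(n-1)) · Σ_k (x_{k,i} - mean_i) · (x_{k,j} - mean_j), with n-1 = 5:
  s[A,A] = ((-2.1667)·(-2.1667) + (-0.1667)·(-0.1667) + (-2.1667)·(-2.1667) + (1.8333)·(1.8333) + (2.8333)·(2.8333) + (-0.1667)·(-0.1667)) / 5 = 20.8333/5 = 4.1667
  s[A,B] = ((-2.1667)·(-0.3333) + (-0.1667)·(-0.3333) + (-2.1667)·(3.6667) + (1.8333)·(-1.3333) + (2.8333)·(-1.3333) + (-0.1667)·(-0.3333)) / 5 = -13.3333/5 = -2.6667
  s[B,B] = ((-0.3333)·(-0.3333) + (-0.3333)·(-0.3333) + (3.6667)·(3.6667) + (-1.3333)·(-1.3333) + (-1.3333)·(-1.3333) + (-0.3333)·(-0.3333)) / 5 = 17.3333/5 = 3.4667
  Sample standard deviations s_i = √(s[i,i]):
  s(A) = √(4.1667) = 2.0412
  s(B) = √(3.4667) = 1.8619

Step 3 — r_{ij} = s_{ij} / (s_i · s_j):
  r[A,A] = 1 (diagonal).
  r[A,B] = -2.6667 / (2.0412 · 1.8619) = -2.6667 / 3.8006 = -0.7016
  r[B,B] = 1 (diagonal).

R is symmetric with unit diagonal. Assembling:

R = [[1, -0.7016],
 [-0.7016, 1]]


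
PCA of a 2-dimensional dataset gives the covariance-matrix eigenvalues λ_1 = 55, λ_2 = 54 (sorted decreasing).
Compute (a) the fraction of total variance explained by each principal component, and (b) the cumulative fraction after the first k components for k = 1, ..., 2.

Step 1 — total variance = trace(Sigma) = Σ λ_i = 55 + 54 = 109.

Step 2 — fraction explained by component i = λ_i / Σ λ:
  PC1: 55/109 = 0.5046
  PC2: 54/109 = 0.4954

Step 3 — cumulative fraction after k components = (λ_1 + ... + λ_k) / Σ λ:
  k = 1: 55/109 = 0.5046
  k = 2: (55 + 54)/109 = 109/109 = 1

Summary (fraction, with percent):

explained: PC1 0.5046 (50.46%), PC2 0.4954 (49.54%);  cumulative: 0.5046, 1


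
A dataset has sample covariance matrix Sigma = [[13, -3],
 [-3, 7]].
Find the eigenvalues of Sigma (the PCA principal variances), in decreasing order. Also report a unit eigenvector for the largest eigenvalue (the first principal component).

Step 1 — characteristic polynomial of 2×2 Sigma:
  det(Sigma - λI) = λ² - trace · λ + det = 0.
  trace = 13 + 7 = 20, det = 13·7 - (-3)² = 82.
Step 2 — discriminant:
  Δ = trace² - 4·det = 400 - 328 = 72.
Step 3 — eigenvalues:
  λ = (trace ± √Δ)/2 = (20 ± 8.4853)/2,
  λ_1 = 14.2426,  λ_2 = 5.7574.

Step 4 — unit eigenvector for λ_1: solve (Sigma - λ_1 I)v = 0. First row:
  (13 - 14.2426)·v_x + (-3)·v_y = 0, i.e. (-1.2426)·v_x + (-3)·v_y = 0,
  so v ∝ (b, λ_1 - a) = (-3, 1.2426); multiply by -1 so the first entry is positive: u = (3, -1.2426).
  ||u|| = √((3)² + (-1.2426)²) = √(10.5442) ≈ 3.2472,
  v_1 = u/||u|| ≈ (0.9239, -0.3827) (||v_1|| = 1).

λ_1 = 14.2426,  λ_2 = 5.7574;  v_1 ≈ (0.9239, -0.3827)


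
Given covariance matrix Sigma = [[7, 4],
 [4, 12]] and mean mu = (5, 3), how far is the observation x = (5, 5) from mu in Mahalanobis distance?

Step 1 — centre the observation: (x - mu) = (0, 2).

Step 2 — invert Sigma. det(Sigma) = 7·12 - (4)² = 68.
  Sigma^{-1} = (1/det) · [[d, -b], [-b, a]] = [[0.1765, -0.0588],
 [-0.0588, 0.1029]].

Step 3 — form the quadratic (x - mu)^T · Sigma^{-1} · (x - mu):
  Sigma^{-1} · (x - mu) = (-0.1176, 0.2059).
  (x - mu)^T · [Sigma^{-1} · (x - mu)] = (0)·(-0.1176) + (2)·(0.2059) = 0.4118.

Step 4 — take square root: d = √(0.4118) ≈ 0.6417.

d(x, mu) = √(0.4118) ≈ 0.6417


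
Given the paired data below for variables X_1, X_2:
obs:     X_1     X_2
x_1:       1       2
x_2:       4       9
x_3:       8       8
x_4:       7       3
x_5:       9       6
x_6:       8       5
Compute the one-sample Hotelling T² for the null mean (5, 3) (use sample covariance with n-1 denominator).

Step 1 — sample mean vector:
  mean(X_1) = (1 + 4 + 8 + 7 + 9 + 8) / 6 = 37/6 = 6.1667
  mean(X_2) = (2 + 9 + 8 + 3 + 6 + 5) / 6 = 33/6 = 5.5
  x̄ = (6.1667, 5.5),  deviation x̄ - mu_0 = (6.1667, 5.5) - (5, 3) = (1.1667, 2.5).

Step 2 — sample covariance matrix, S[i,j] = (1/(n-1)) · Σ_k (x_{k,i} - mean_i) · (x_{k,j} - mean_j), divisor n-1 = 5:
  S[X_1,X_1] = ((-5.1667)·(-5.1667) + (-2.1667)·(-2.1667) + (1.8333)·(1.8333) + (0.8333)·(0.8333) + (2.8333)·(2.8333) + (1.8333)·(1.8333)) / 5 = 46.8333/5 = 9.3667
  S[X_1,X_2] = ((-5.1667)·(-3.5) + (-2.1667)·(3.5) + (1.8333)·(2.5) + (0.8333)·(-2.5) + (2.8333)·(0.5) + (1.8333)·(-0.5)) / 5 = 13.5/5 = 2.7
  S[X_2,X_2] = ((-3.5)·(-3.5) + (3.5)·(3.5) + (2.5)·(2.5) + (-2.5)·(-2.5) + (0.5)·(0.5) + (-0.5)·(-0.5)) / 5 = 37.5/5 = 7.5
  S = [[9.3667, 2.7],
 [2.7, 7.5]].

Step 3 — invert S. det(S) = 9.3667·7.5 - (2.7)² = 62.96.
  S^{-1} = (1/det) · [[d, -b], [-b, a]] = [[0.1191, -0.0429],
 [-0.0429, 0.1488]].

Step 4 — quadratic form (x̄ - mu_0)^T · S^{-1} · (x̄ - mu_0):
  S^{-1} · (x̄ - mu_0) = (0.0318, 0.3219),
  (x̄ - mu_0)^T · [...] = (1.1667)·(0.0318) + (2.5)·(0.3219) = 0.8418.

Step 5 — scale by n: T² = 6 · 0.8418 = 5.0508.

T² ≈ 5.0508


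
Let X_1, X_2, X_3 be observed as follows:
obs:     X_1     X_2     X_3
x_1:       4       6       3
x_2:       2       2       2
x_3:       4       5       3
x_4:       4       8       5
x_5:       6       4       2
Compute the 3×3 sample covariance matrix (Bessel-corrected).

Step 1 — column means:
  mean(X_1) = (4 + 2 + 4 + 4 + 6) / 5 = 20/5 = 4
  mean(X_2) = (6 + 2 + 5 + 8 + 4) / 5 = 25/5 = 5
  mean(X_3) = (3 + 2 + 3 + 5 + 2) / 5 = 15/5 = 3

Step 2 — sample covariance S[i,j] = (1/(n-1)) · Σ_k (x_{k,i} - mean_i) · (x_{k,j} - mean_j), with n-1 = 4.
  S[X_1,X_1] = ((0)·(0) + (-2)·(-2) + (0)·(0) + (0)·(0) + (2)·(2)) / 4 = 8/4 = 2
  S[X_1,X_2] = ((0)·(1) + (-2)·(-3) + (0)·(0) + (0)·(3) + (2)·(-1)) / 4 = 4/4 = 1
  S[X_1,X_3] = ((0)·(0) + (-2)·(-1) + (0)·(0) + (0)·(2) + (2)·(-1)) / 4 = 0/4 = 0
  S[X_2,X_2] = ((1)·(1) + (-3)·(-3) + (0)·(0) + (3)·(3) + (-1)·(-1)) / 4 = 20/4 = 5
  S[X_2,X_3] = ((1)·(0) + (-3)·(-1) + (0)·(0) + (3)·(2) + (-1)·(-1)) / 4 = 10/4 = 2.5
  S[X_3,X_3] = ((0)·(0) + (-1)·(-1) + (0)·(0) + (2)·(2) + (-1)·(-1)) / 4 = 6/4 = 1.5

S is symmetric (S[j,i] = S[i,j]). Assembling:

S = [[2, 1, 0],
 [1, 5, 2.5],
 [0, 2.5, 1.5]]
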